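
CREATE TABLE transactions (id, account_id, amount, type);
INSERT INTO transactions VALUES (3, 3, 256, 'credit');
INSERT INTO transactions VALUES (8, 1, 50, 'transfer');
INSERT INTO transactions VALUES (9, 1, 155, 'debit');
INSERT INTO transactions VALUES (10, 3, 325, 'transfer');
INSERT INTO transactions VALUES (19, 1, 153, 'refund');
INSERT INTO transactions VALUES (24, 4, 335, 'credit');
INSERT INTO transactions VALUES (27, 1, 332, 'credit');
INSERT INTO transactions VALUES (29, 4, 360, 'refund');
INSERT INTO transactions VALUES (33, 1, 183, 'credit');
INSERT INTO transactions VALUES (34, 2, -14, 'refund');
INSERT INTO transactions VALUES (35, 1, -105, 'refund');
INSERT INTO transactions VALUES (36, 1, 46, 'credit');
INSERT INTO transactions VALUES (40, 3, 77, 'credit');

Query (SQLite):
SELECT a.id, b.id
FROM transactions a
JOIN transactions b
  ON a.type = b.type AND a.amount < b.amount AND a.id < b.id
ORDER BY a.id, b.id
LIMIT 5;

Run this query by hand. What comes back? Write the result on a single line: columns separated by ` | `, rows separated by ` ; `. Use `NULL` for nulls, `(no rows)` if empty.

3 | 24 ; 3 | 27 ; 8 | 10 ; 19 | 29 ; 36 | 40

Pairs (a,b) with same type, a.amount < b.amount, a.id < b.id.
type groups: credit:{3,24,27,33,36,40} debit:{9} refund:{19,29,34,35} transfer:{8,10}
Ordered by (a.id, b.id); first 5.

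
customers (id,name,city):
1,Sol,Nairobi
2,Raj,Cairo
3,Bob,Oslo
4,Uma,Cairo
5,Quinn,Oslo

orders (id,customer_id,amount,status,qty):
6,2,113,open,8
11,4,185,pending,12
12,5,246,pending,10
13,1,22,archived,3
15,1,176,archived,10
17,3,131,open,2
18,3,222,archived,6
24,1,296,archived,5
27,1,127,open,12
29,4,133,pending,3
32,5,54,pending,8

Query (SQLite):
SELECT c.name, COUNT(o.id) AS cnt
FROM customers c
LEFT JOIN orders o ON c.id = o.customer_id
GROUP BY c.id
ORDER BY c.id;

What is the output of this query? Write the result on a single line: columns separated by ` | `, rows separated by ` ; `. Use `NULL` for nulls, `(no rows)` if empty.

Sol | 4 ; Raj | 1 ; Bob | 2 ; Uma | 2 ; Quinn | 2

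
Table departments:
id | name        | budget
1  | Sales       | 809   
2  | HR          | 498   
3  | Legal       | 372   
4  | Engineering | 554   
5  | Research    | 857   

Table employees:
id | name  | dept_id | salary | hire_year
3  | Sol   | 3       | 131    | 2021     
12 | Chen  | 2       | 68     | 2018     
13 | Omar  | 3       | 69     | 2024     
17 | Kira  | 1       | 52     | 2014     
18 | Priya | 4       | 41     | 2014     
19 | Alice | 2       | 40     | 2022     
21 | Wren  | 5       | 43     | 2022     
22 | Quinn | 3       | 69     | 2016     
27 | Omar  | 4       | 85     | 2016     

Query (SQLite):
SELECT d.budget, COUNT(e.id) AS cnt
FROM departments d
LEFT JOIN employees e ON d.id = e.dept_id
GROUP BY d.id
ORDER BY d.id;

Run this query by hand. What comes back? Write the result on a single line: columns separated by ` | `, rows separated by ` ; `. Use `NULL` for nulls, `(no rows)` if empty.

LEFT JOIN keeps every departments row; unmatched ones get NULL for employees columns.
Group by departments.id and compute COUNT(e.id). COUNT(col) of an all-NULL group is 0.
  1: ids {17} → COUNT(e.id)=1
  2: ids {12, 19} → COUNT(e.id)=2
  3: ids {3, 13, 22} → COUNT(e.id)=3
  4: ids {18, 27} → COUNT(e.id)=2
  5: ids {21} → COUNT(e.id)=1

809 | 1 ; 498 | 2 ; 372 | 3 ; 554 | 2 ; 857 | 1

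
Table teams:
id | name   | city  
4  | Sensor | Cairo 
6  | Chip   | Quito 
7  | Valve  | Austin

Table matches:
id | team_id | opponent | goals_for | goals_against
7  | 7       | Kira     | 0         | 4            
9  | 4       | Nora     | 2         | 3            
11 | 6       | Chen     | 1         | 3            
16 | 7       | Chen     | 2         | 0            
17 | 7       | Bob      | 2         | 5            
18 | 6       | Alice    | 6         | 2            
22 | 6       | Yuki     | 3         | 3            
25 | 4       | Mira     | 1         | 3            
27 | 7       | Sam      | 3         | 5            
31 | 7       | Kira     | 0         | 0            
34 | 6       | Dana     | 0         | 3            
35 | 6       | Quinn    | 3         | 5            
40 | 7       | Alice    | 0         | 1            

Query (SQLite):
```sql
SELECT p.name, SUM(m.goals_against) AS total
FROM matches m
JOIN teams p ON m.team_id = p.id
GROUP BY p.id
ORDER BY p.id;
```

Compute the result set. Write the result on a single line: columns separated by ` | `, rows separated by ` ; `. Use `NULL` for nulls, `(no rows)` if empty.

Sensor | 6 ; Chip | 16 ; Valve | 15

Join each matches row to its teams via team_id.
Group joined rows by teams.id; compute SUM(m.goals_against) per group.
  4: ids {9, 25} → SUM(m.goals_against)=6
  6: ids {11, 18, 22, 34, 35} → SUM(m.goals_against)=16
  7: ids {7, 16, 17, 27, 31, 40} → SUM(m.goals_against)=15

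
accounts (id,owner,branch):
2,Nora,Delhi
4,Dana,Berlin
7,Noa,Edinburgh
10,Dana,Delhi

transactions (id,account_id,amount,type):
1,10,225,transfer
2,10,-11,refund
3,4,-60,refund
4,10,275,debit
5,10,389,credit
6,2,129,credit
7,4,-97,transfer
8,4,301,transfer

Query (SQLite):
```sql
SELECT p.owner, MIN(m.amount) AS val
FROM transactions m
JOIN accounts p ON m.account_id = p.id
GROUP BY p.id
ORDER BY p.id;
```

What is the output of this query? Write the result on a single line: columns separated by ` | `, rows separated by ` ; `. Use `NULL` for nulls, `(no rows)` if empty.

Join each transactions row to its accounts via account_id.
Group joined rows by accounts.id; compute MIN(m.amount) per group.
  2: ids {6} → MIN(m.amount)=129
  4: ids {3, 7, 8} → MIN(m.amount)=-97
  10: ids {1, 2, 4, 5} → MIN(m.amount)=-11

Nora | 129 ; Dana | -97 ; Dana | -11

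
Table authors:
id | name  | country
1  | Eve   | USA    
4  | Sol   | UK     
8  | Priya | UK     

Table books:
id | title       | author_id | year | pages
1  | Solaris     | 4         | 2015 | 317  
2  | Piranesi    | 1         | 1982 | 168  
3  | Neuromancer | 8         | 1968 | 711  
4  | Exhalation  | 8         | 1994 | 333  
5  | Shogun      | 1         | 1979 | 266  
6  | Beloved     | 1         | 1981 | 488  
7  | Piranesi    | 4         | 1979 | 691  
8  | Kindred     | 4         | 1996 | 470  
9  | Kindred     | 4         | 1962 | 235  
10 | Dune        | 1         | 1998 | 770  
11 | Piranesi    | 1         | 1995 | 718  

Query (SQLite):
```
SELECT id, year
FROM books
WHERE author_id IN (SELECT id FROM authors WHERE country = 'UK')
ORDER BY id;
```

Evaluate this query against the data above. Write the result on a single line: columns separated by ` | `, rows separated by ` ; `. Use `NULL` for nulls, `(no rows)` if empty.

1 | 2015 ; 3 | 1968 ; 4 | 1994 ; 7 | 1979 ; 8 | 1996 ; 9 | 1962

Inner query: authors.id where country = 'UK'.
Outer: keep books rows whose author_id is in that set.
Inner query → {4, 8}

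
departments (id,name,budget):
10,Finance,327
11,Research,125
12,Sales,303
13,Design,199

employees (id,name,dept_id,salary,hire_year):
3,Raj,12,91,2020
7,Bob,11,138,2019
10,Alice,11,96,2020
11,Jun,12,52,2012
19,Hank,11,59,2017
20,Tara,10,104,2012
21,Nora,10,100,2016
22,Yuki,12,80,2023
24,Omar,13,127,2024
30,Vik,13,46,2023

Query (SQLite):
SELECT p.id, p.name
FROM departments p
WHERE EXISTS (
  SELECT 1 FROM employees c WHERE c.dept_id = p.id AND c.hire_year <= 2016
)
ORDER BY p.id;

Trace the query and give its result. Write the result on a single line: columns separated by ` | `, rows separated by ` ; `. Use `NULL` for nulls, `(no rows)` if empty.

For each departments row, check whether any employees with matching dept_id has hire_year <= 2016.
Keep rows where that is true.

10 | Finance ; 12 | Sales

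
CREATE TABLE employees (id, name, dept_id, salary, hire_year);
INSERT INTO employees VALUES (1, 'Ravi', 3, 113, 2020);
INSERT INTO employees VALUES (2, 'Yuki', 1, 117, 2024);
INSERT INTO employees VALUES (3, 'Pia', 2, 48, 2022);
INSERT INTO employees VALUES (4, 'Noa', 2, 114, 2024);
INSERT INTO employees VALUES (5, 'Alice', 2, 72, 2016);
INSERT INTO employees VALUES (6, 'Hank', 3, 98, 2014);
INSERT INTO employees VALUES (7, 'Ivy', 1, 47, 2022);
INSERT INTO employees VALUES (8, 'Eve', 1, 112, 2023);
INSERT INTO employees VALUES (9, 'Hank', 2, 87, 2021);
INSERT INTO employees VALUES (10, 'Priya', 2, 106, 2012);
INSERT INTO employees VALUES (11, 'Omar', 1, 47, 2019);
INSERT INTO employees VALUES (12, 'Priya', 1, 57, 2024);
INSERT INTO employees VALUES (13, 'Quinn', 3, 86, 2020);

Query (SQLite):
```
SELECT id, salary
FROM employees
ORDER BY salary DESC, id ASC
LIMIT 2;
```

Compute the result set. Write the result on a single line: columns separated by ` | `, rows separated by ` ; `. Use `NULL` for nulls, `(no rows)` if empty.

Sort by salary desc, tiebreak id asc: (117, id=2), (114, id=4), (113, id=1), (112, id=8), (106, id=10) …. Take first 2.

2 | 117 ; 4 | 114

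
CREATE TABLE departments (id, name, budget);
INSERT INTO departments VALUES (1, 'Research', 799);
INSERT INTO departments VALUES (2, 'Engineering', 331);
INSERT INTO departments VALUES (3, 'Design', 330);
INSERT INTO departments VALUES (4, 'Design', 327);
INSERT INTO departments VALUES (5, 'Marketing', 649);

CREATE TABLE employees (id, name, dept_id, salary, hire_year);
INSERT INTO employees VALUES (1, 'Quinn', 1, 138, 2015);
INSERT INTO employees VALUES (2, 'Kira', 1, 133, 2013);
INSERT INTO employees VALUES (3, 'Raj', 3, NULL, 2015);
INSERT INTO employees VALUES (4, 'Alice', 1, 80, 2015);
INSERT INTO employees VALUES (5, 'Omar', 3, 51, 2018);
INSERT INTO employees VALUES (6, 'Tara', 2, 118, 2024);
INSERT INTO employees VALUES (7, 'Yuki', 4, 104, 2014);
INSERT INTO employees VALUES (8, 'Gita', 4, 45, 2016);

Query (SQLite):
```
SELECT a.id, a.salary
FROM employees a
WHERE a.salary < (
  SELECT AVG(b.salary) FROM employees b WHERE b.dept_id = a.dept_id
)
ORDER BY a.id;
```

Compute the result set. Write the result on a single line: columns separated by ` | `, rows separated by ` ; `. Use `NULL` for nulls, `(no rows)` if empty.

For each employees row a, compute AVG(salary) over rows sharing a.dept_id.
Keep row a if a.salary < that per-group AVG.
  dept_id=1: AVG(salary) = 117.0
  dept_id=2: AVG(salary) = 118.0
  dept_id=3: AVG(salary) = 51.0
  dept_id=4: AVG(salary) = 74.5

4 | 80 ; 8 | 45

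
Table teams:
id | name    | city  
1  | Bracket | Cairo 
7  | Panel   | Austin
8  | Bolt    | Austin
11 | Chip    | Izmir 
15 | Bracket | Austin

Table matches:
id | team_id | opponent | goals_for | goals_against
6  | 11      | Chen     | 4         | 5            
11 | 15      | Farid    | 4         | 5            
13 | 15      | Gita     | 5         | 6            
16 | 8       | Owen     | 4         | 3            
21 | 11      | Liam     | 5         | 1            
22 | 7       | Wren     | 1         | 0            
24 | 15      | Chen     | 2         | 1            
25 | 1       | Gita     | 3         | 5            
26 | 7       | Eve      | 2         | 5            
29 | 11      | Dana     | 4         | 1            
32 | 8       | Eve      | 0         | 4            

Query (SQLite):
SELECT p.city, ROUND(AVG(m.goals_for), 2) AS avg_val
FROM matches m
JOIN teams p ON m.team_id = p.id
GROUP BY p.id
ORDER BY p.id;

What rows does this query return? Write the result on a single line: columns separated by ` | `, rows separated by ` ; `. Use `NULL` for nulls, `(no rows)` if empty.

Cairo | 3 ; Austin | 1.5 ; Austin | 2 ; Izmir | 4.33 ; Austin | 3.67

Join each matches row to its teams via team_id.
Group joined rows by teams.id; compute ROUND(AVG(m.goals_for), 2) per group.
  1: ids {25} → ROUND(AVG(m.goals_for), 2)=3
  7: ids {22, 26} → ROUND(AVG(m.goals_for), 2)=1.5
  8: ids {16, 32} → ROUND(AVG(m.goals_for), 2)=2
  11: ids {6, 21, 29} → ROUND(AVG(m.goals_for), 2)=4.33
  15: ids {11, 13, 24} → ROUND(AVG(m.goals_for), 2)=3.67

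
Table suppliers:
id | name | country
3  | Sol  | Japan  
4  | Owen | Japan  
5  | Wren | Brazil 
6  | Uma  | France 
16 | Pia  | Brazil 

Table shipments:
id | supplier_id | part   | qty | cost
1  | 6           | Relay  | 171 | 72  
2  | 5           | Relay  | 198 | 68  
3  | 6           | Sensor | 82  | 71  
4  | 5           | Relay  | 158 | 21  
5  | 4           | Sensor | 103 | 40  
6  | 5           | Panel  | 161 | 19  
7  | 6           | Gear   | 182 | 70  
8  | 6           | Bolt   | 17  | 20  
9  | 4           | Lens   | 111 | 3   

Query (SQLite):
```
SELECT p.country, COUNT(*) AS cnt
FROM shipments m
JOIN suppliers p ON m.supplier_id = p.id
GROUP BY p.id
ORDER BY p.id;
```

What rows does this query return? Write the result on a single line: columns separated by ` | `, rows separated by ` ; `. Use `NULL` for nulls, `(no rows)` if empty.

Japan | 2 ; Brazil | 3 ; France | 4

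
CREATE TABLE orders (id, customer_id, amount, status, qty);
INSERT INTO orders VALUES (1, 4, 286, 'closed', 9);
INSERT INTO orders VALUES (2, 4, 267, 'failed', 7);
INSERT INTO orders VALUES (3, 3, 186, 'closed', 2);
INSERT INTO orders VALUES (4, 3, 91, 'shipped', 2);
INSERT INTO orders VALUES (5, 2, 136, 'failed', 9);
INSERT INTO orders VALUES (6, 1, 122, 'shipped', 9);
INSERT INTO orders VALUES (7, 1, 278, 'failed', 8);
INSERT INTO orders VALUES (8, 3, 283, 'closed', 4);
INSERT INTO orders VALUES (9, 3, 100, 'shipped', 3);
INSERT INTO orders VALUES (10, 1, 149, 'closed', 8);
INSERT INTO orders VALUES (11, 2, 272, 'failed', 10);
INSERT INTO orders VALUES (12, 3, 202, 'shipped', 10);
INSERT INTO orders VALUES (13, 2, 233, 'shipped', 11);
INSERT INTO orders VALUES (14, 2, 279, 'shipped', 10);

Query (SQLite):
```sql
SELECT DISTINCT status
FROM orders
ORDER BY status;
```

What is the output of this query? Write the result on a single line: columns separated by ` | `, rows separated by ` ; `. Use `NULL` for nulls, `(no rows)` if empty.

closed ; failed ; shipped

Collect distinct status values from orders.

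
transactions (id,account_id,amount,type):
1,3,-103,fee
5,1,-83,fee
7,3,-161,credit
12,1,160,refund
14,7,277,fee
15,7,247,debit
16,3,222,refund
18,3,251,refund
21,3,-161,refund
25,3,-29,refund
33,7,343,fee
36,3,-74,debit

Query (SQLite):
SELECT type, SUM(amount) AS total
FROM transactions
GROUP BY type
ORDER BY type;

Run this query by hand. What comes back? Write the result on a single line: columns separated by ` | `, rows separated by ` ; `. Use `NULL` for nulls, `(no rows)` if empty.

Partition transactions by type; compute SUM(amount) within each group.
  credit: ids {7} → SUM(amount)=-161
  debit: ids {15, 36} → SUM(amount)=173
  fee: ids {1, 5, 14, 33} → SUM(amount)=434
  refund: ids {12, 16, 18, 21, 25} → SUM(amount)=443

credit | -161 ; debit | 173 ; fee | 434 ; refund | 443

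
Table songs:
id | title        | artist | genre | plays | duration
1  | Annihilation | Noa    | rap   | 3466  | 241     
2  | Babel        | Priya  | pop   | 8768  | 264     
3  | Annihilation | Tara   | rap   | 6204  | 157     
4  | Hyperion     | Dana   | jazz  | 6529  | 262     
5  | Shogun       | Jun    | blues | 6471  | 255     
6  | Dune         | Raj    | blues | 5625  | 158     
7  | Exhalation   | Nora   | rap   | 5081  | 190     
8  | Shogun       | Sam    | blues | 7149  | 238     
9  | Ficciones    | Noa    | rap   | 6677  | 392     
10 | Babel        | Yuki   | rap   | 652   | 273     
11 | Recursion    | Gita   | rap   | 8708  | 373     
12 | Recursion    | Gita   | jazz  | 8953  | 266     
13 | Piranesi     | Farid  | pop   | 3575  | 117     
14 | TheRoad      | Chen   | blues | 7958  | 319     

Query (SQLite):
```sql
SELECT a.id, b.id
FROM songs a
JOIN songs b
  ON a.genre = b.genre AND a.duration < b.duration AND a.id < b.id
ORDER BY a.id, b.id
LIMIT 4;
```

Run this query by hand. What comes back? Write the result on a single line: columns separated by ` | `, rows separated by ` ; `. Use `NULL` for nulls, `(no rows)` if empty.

Pairs (a,b) with same genre, a.duration < b.duration, a.id < b.id.
genre groups: blues:{5,6,8,14} jazz:{4,12} pop:{2,13} rap:{1,3,7,9,10,11}
Ordered by (a.id, b.id); first 4.

1 | 9 ; 1 | 10 ; 1 | 11 ; 3 | 7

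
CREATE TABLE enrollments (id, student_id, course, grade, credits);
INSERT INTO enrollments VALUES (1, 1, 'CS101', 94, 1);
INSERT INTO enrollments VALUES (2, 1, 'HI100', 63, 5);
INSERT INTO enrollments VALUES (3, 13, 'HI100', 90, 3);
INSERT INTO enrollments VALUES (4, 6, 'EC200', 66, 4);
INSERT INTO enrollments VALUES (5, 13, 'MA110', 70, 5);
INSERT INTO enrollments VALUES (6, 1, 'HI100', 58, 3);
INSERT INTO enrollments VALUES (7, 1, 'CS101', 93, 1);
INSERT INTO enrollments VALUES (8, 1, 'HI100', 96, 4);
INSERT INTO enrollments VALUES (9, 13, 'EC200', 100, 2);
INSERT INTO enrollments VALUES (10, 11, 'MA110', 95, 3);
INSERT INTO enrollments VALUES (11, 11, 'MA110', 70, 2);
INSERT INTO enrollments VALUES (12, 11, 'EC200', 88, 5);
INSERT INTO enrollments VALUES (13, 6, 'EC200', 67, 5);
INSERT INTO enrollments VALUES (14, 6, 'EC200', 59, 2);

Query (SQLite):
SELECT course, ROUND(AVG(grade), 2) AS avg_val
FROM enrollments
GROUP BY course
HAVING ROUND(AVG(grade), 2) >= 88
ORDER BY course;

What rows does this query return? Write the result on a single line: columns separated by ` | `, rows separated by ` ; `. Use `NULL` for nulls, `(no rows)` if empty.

Partition enrollments by course; compute ROUND(AVG(grade), 2) within each group.
HAVING: keep groups where ROUND(AVG(grade), 2) >= 88.
  CS101: ids {1, 7} → ROUND(AVG(grade), 2)=93.5
  EC200: ids {4, 9, 12, 13, 14} → ROUND(AVG(grade), 2)=76
  HI100: ids {2, 3, 6, 8} → ROUND(AVG(grade), 2)=76.75
  MA110: ids {5, 10, 11} → ROUND(AVG(grade), 2)=78.33

CS101 | 93.5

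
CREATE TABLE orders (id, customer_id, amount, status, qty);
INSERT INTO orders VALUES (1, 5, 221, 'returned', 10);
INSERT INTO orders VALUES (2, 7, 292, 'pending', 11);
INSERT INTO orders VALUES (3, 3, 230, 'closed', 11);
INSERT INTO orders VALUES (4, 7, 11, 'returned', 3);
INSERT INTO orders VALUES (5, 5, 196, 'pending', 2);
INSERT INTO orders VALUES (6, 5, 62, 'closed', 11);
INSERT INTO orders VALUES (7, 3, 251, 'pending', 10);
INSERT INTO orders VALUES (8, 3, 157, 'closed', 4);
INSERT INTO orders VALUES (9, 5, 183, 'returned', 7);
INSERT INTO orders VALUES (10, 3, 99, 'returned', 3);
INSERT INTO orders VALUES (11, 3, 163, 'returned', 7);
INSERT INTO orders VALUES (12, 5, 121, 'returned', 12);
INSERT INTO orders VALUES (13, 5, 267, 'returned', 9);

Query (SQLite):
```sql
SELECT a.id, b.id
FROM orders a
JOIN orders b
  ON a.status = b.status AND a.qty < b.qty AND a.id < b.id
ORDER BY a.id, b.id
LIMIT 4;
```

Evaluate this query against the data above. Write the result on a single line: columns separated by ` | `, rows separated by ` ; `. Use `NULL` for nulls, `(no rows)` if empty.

Pairs (a,b) with same status, a.qty < b.qty, a.id < b.id.
status groups: closed:{3,6,8} pending:{2,5,7} returned:{1,4,9,10,11,12,13}
Ordered by (a.id, b.id); first 4.

1 | 12 ; 4 | 9 ; 4 | 11 ; 4 | 12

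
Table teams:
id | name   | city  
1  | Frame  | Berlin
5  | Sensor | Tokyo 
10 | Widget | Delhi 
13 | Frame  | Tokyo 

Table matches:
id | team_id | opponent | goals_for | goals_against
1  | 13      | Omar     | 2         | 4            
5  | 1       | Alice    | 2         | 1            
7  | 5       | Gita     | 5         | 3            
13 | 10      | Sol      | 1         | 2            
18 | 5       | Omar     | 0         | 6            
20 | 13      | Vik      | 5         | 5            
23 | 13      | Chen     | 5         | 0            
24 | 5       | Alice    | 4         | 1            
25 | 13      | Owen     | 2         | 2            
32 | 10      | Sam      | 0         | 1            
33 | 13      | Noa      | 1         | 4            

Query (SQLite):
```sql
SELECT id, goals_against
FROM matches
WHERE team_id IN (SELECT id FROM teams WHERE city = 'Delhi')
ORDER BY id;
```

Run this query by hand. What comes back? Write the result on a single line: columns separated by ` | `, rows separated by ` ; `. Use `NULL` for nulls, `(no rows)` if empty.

Inner query: teams.id where city = 'Delhi'.
Outer: keep matches rows whose team_id is in that set.
Inner query → {10}

13 | 2 ; 32 | 1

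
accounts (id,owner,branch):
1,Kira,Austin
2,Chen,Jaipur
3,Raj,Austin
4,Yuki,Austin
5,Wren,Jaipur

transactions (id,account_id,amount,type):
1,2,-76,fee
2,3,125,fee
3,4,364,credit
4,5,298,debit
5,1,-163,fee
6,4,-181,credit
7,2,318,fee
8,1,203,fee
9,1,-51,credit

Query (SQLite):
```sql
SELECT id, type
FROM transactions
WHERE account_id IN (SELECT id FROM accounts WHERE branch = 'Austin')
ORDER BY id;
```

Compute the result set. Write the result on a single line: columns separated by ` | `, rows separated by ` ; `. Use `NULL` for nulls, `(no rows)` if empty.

2 | fee ; 3 | credit ; 5 | fee ; 6 | credit ; 8 | fee ; 9 | credit

Inner query: accounts.id where branch = 'Austin'.
Outer: keep transactions rows whose account_id is in that set.
Inner query → {1, 3, 4}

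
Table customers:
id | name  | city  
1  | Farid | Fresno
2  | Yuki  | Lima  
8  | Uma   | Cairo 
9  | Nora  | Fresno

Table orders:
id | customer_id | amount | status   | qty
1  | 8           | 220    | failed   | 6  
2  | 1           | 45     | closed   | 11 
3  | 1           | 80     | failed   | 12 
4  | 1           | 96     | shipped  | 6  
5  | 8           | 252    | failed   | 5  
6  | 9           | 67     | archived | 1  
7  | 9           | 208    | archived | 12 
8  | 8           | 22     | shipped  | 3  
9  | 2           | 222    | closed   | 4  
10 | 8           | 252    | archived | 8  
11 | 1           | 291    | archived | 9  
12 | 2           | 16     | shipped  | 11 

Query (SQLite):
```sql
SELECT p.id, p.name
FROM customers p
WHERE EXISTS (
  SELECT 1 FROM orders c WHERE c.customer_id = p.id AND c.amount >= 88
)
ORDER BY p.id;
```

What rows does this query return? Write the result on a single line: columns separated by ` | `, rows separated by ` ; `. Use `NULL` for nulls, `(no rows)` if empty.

1 | Farid ; 2 | Yuki ; 8 | Uma ; 9 | Nora

For each customers row, check whether any orders with matching customer_id has amount >= 88.
Keep rows where that is true.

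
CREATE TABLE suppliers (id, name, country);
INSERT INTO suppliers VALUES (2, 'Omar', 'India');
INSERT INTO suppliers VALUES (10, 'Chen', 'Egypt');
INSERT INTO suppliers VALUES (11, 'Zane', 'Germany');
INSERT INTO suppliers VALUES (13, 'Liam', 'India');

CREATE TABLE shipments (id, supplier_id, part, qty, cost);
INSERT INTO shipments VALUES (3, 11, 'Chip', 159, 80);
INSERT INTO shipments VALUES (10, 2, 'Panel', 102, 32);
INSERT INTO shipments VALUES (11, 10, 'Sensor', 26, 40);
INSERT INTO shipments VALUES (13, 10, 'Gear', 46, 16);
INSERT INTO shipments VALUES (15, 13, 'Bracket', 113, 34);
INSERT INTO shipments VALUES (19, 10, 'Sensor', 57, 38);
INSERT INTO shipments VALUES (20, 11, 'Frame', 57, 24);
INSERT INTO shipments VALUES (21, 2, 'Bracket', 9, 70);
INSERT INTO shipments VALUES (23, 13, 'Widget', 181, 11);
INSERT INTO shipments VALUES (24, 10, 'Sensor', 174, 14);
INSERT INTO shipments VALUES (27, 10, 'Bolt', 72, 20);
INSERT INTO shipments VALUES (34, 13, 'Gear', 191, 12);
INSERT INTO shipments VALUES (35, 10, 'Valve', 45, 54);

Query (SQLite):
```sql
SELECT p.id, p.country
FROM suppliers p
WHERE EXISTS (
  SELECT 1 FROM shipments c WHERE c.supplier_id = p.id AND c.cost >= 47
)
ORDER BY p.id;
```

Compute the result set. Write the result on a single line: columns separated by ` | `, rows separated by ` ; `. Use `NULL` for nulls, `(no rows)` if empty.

2 | India ; 10 | Egypt ; 11 | Germany

For each suppliers row, check whether any shipments with matching supplier_id has cost >= 47.
Keep rows where that is true.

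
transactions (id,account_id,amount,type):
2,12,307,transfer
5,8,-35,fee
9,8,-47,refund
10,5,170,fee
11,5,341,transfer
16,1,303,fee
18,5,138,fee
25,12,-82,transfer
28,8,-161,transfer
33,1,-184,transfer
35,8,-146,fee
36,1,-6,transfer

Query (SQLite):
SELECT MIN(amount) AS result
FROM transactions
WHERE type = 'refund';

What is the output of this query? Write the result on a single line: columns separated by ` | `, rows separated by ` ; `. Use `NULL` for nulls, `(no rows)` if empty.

Rows where type='refund' → amount values: [-47].
MIN of non-NULL values = -47.

-47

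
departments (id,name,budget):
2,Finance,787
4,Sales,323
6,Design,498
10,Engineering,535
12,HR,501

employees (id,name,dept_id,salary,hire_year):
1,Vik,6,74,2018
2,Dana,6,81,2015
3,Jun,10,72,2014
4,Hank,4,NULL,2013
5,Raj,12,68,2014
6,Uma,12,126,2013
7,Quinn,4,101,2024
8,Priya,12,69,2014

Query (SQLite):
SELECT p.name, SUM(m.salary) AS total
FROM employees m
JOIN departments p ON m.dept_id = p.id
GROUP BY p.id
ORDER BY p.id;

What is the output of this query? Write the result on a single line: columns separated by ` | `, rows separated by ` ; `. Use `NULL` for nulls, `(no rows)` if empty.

Sales | 101 ; Design | 155 ; Engineering | 72 ; HR | 263

Join each employees row to its departments via dept_id.
Group joined rows by departments.id; compute SUM(m.salary) per group.
  4: ids {4, 7} → SUM(m.salary)=101
  6: ids {1, 2} → SUM(m.salary)=155
  10: ids {3} → SUM(m.salary)=72
  12: ids {5, 6, 8} → SUM(m.salary)=263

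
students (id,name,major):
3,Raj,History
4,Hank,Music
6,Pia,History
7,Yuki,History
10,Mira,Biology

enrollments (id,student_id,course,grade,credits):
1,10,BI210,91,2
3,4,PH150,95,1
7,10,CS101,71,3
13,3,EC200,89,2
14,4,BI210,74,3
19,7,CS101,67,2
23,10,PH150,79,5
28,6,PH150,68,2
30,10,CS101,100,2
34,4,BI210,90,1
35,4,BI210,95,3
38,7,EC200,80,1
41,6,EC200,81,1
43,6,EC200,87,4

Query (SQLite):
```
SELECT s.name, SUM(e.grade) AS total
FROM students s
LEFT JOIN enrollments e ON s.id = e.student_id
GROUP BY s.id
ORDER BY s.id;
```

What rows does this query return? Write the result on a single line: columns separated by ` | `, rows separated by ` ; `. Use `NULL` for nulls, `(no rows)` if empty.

Raj | 89 ; Hank | 354 ; Pia | 236 ; Yuki | 147 ; Mira | 341

LEFT JOIN keeps every students row; unmatched ones get NULL for enrollments columns.
Group by students.id and compute SUM(e.grade). SUM over an all-NULL group is NULL.
  3: ids {13} → SUM(e.grade)=89
  4: ids {3, 14, 34, 35} → SUM(e.grade)=354
  6: ids {28, 41, 43} → SUM(e.grade)=236
  7: ids {19, 38} → SUM(e.grade)=147
  10: ids {1, 7, 23, 30} → SUM(e.grade)=341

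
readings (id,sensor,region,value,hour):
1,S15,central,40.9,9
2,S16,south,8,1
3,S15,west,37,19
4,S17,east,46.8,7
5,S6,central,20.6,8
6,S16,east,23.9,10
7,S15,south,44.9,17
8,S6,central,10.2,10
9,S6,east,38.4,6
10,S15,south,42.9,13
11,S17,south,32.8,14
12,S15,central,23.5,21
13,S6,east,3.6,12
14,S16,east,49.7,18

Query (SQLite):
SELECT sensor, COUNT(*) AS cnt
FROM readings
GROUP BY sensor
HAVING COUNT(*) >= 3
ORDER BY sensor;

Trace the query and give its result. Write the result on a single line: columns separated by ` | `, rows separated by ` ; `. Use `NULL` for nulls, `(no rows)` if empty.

S15 | 5 ; S16 | 3 ; S6 | 4

Partition readings by sensor; compute COUNT(*) within each group.
HAVING: keep groups with count ≥ 3.
  S15: ids {1, 3, 7, 10, 12} → COUNT(*)=5
  S16: ids {2, 6, 14} → COUNT(*)=3
  S17: ids {4, 11} → COUNT(*)=2
  S6: ids {5, 8, 9, 13} → COUNT(*)=4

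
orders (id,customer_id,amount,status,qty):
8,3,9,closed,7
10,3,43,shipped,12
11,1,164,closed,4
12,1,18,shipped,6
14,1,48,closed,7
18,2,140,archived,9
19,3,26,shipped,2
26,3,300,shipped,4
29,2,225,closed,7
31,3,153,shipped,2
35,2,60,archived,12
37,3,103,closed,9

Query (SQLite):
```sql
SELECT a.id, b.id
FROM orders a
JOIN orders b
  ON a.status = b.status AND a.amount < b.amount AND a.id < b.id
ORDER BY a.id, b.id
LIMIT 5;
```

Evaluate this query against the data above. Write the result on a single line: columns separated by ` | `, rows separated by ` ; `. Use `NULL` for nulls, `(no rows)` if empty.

8 | 11 ; 8 | 14 ; 8 | 29 ; 8 | 37 ; 10 | 26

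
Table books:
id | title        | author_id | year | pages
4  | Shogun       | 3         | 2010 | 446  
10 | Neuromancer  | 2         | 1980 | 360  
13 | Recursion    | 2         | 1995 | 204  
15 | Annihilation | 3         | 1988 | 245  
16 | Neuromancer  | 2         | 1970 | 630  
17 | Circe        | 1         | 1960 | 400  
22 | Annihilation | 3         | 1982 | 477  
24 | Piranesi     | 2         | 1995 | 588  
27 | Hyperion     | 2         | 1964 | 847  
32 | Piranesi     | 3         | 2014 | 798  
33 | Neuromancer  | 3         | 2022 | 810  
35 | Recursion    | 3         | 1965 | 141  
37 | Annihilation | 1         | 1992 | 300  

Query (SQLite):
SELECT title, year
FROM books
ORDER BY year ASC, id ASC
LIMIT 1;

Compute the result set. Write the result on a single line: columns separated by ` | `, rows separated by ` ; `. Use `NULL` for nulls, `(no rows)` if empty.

Circe | 1960

Sort by year asc, tiebreak id asc: (1960, id=17), (1964, id=27), (1965, id=35), (1970, id=16) …. Take first 1.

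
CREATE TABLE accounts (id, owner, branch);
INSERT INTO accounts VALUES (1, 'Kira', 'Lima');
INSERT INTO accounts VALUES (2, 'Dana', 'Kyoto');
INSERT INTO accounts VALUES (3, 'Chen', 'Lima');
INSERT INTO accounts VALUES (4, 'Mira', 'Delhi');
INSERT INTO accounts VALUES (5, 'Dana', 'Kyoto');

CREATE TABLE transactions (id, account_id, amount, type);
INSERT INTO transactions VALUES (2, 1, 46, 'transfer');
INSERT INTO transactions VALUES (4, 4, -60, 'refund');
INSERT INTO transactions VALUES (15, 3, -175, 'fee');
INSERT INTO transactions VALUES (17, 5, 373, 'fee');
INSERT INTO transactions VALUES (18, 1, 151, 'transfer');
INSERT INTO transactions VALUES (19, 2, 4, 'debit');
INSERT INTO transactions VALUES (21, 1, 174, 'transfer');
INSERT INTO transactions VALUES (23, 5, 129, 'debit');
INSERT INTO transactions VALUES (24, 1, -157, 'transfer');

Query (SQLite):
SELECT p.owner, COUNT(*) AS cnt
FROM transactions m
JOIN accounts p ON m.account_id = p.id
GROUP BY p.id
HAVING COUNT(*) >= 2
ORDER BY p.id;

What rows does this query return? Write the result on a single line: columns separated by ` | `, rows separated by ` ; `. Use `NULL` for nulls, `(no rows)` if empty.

Join each transactions row to its accounts via account_id.
Group joined rows by accounts.id; compute COUNT(*) per group.
HAVING: keep groups with count ≥ 2.
  1: ids {2, 18, 21, 24} → COUNT(*)=4
  2: ids {19} → COUNT(*)=1
  3: ids {15} → COUNT(*)=1
  4: ids {4} → COUNT(*)=1
  5: ids {17, 23} → COUNT(*)=2

Kira | 4 ; Dana | 2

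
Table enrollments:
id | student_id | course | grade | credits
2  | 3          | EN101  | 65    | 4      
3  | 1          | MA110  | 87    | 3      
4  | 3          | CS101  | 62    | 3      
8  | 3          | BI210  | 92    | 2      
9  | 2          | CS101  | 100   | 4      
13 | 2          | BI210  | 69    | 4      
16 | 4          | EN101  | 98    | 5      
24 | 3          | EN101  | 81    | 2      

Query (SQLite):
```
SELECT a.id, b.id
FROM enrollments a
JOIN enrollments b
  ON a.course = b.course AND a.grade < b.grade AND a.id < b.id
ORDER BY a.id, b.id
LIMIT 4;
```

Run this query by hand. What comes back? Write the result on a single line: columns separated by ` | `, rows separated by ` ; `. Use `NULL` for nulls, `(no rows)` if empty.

Pairs (a,b) with same course, a.grade < b.grade, a.id < b.id.
course groups: BI210:{8,13} CS101:{4,9} EN101:{2,16,24} MA110:{3}
Ordered by (a.id, b.id); first 4.

2 | 16 ; 2 | 24 ; 4 | 9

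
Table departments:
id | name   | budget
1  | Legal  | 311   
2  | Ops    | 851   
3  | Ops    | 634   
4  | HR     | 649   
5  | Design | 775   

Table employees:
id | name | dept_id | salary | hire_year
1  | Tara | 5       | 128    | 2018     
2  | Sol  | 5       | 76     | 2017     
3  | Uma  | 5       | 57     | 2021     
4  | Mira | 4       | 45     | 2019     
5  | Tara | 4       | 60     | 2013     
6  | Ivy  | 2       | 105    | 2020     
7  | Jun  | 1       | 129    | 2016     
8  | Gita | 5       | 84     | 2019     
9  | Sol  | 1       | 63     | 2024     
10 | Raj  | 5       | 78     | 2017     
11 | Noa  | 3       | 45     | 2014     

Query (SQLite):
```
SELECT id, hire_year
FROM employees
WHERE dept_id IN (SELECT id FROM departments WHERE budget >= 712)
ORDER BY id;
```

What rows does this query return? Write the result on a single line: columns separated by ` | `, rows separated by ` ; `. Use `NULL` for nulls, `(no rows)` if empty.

1 | 2018 ; 2 | 2017 ; 3 | 2021 ; 6 | 2020 ; 8 | 2019 ; 10 | 2017

Inner query: departments.id where budget >= 712.
Outer: keep employees rows whose dept_id is in that set.
Inner query → {2, 5}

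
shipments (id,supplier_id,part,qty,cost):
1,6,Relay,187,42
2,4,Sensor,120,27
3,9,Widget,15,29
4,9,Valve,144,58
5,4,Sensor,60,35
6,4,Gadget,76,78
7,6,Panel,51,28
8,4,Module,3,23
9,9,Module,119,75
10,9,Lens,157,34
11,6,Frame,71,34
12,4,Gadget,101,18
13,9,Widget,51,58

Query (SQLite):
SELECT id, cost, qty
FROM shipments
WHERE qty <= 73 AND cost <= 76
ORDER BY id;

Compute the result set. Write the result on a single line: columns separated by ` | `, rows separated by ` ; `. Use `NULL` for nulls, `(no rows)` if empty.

qty <= 73: ids {3, 5, 7, 8, 11, 13}
cost <= 76: ids {1, 2, 3, 4, 5, 7, 8, 9, 10, 11, 12, 13}
Combine with AND.

3 | 29 | 15 ; 5 | 35 | 60 ; 7 | 28 | 51 ; 8 | 23 | 3 ; 11 | 34 | 71 ; 13 | 58 | 51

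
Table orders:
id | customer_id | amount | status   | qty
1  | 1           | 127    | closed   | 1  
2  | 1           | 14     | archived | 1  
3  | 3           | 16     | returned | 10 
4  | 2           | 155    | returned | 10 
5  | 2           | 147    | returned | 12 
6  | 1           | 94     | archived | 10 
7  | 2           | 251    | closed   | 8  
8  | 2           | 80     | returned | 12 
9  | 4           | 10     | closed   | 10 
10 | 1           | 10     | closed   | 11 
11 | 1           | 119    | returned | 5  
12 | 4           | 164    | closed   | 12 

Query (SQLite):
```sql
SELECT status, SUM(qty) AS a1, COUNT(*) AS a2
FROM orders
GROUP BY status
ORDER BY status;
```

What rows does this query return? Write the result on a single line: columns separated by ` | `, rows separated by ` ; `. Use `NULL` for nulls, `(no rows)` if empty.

archived | 11 | 2 ; closed | 42 | 5 ; returned | 49 | 5

Group orders by status.
Per group compute: SUM(qty), COUNT(*).
  archived: ids {2, 6} → SUM(qty)=11, COUNT(*)=2
  closed: ids {1, 7, 9, 10, 12} → SUM(qty)=42, COUNT(*)=5
  returned: ids {3, 4, 5, 8, 11} → SUM(qty)=49, COUNT(*)=5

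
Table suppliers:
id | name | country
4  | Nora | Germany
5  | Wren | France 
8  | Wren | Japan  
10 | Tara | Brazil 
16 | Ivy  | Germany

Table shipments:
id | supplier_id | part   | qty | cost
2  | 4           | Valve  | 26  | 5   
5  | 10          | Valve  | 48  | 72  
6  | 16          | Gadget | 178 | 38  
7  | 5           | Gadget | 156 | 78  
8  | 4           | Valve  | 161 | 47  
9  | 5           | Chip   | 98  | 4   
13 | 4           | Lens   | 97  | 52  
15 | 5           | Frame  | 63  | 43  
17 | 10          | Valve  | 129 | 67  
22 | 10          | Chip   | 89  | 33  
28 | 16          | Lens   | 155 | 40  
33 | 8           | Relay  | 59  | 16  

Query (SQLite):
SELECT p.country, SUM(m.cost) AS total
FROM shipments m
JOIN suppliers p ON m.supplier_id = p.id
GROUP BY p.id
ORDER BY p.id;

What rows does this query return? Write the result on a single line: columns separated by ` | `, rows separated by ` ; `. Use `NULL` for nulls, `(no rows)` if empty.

Germany | 104 ; France | 125 ; Japan | 16 ; Brazil | 172 ; Germany | 78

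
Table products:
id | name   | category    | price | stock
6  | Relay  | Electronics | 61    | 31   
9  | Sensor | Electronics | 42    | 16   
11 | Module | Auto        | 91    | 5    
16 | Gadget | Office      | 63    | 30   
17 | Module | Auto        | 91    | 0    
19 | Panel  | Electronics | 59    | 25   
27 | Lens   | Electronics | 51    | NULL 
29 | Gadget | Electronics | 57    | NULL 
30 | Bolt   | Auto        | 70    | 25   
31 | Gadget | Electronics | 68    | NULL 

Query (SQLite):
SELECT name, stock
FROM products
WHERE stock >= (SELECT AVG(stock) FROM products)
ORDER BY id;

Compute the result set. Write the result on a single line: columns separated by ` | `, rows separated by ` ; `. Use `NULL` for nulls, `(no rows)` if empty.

Scalar subquery: AVG(stock) over all products rows = 18.857143 (≈; comparison uses full precision).
Keep rows where stock >= that value.

Relay | 31 ; Gadget | 30 ; Panel | 25 ; Bolt | 25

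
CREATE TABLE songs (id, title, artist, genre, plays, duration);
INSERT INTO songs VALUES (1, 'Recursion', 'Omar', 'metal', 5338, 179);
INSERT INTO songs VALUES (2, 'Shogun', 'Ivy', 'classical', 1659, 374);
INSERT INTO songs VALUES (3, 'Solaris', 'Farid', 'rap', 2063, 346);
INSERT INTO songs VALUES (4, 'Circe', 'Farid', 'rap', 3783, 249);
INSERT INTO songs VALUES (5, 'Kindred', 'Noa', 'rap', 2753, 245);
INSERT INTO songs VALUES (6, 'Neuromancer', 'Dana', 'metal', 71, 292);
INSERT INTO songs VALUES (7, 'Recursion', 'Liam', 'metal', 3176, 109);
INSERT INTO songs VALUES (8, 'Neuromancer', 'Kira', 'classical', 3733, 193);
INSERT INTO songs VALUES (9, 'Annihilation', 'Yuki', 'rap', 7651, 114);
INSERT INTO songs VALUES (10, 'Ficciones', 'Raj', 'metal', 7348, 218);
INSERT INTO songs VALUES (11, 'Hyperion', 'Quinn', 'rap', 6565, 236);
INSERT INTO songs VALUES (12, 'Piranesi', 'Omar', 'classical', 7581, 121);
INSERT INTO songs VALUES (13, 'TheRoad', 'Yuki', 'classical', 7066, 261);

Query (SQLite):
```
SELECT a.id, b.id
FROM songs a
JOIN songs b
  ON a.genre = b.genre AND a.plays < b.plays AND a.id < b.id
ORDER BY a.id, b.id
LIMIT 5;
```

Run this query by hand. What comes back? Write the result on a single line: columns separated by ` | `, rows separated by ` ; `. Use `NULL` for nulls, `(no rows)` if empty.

Pairs (a,b) with same genre, a.plays < b.plays, a.id < b.id.
genre groups: classical:{2,8,12,13} metal:{1,6,7,10} rap:{3,4,5,9,11}
Ordered by (a.id, b.id); first 5.

1 | 10 ; 2 | 8 ; 2 | 12 ; 2 | 13 ; 3 | 4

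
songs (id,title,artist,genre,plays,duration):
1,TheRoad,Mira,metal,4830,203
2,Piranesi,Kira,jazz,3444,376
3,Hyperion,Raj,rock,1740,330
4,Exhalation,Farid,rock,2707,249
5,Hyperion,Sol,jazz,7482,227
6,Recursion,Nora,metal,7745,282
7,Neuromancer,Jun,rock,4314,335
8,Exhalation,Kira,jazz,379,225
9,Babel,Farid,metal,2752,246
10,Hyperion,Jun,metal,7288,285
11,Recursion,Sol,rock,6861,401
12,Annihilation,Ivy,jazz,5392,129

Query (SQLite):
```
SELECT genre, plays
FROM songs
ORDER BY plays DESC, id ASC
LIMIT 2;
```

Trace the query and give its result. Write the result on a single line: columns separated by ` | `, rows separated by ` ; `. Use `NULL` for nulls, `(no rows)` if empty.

Sort by plays desc, tiebreak id asc: (7745, id=6), (7482, id=5), (7288, id=10), (6861, id=11), (5392, id=12) …. Take first 2.

metal | 7745 ; jazz | 7482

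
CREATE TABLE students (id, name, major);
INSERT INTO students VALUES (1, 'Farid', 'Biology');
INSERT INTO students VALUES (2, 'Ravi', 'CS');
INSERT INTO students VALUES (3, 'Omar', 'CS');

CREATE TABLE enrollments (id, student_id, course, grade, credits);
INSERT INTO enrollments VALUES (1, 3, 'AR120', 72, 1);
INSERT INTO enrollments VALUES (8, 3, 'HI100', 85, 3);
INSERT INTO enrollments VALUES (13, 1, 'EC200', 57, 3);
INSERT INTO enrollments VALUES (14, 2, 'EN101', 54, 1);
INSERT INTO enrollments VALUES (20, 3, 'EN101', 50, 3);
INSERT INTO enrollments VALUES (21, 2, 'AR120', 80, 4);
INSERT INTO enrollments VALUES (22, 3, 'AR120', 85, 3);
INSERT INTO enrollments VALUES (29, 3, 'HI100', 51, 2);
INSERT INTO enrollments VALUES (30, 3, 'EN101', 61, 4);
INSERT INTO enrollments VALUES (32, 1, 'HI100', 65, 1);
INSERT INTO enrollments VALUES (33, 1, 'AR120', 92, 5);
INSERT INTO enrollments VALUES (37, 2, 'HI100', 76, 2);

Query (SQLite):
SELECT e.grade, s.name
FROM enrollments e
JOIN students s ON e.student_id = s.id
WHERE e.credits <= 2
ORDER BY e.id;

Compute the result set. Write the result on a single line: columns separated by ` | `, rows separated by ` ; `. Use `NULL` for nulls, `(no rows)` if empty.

Each enrollments row matches the students row where student_id = students.id.
Then keep rows with e.credits <= 2.

72 | Omar ; 54 | Ravi ; 51 | Omar ; 65 | Farid ; 76 | Ravi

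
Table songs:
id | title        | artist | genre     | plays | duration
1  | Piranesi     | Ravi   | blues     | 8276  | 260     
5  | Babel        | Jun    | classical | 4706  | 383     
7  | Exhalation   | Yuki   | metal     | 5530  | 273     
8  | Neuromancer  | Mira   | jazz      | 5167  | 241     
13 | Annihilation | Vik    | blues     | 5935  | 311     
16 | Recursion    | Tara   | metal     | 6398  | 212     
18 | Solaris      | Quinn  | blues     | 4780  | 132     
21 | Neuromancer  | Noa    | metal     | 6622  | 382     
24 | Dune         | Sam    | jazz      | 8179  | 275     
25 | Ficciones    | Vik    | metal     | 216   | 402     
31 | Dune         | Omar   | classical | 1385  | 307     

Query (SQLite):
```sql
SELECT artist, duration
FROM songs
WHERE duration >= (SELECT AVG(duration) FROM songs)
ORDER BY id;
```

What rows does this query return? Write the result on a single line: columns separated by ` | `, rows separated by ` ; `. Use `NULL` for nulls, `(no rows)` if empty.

Scalar subquery: AVG(duration) over all songs rows = 288.909091 (≈; comparison uses full precision).
Keep rows where duration >= that value.

Jun | 383 ; Vik | 311 ; Noa | 382 ; Vik | 402 ; Omar | 307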